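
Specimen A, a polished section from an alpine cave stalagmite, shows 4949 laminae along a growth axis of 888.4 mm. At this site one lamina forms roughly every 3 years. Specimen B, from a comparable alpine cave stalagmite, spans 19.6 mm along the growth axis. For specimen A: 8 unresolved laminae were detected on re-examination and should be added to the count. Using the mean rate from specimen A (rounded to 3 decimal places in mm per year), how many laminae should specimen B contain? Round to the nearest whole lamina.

109 laminae

Specimen A: true lamina count = 4949 + 8 = 4957.
Specimen A: multiplying by 3 years per lamina: 4957 × 3 = 14871 years.
A: 888.4 mm over 14871 years gives 888.4 / 14871 ≈ 0.060 mm/yr.
B spans 19.6 / 0.060 = 326.67 years; at 3 years per lamina that is 326.67 / 3 ≈ 109 laminae.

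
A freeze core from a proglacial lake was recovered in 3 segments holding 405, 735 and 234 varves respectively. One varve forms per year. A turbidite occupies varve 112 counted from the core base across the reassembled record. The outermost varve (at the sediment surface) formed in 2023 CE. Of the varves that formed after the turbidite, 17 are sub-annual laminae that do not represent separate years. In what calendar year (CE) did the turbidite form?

778 CE

Total varves = 405 + 735 + 234 = 1374.
The turbidite sits at varve 112 from the core base, so 1374 − 112 = 1262 varves formed after it.
Excluding 17 false varves: 1262 − 17 = 1245.
2023 − 1245 = 778 CE.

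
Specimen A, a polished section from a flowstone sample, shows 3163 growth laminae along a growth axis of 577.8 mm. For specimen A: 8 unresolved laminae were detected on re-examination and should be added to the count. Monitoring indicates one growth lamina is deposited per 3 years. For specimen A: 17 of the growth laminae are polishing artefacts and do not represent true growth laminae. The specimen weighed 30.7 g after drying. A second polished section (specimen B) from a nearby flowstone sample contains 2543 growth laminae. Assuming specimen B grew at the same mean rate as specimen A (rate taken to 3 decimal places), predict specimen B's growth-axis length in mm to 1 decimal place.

465.4 mm

Specimen A: correcting the raw count gives 3163 − 17 + 8 = 3154 true growth laminae.
Specimen A: multiplying by 3 years per growth lamina: 3154 × 3 = 9462 years.
A: 577.8 mm over 9462 years gives 577.8 / 9462 ≈ 0.061 mm per year.
Specimen B: multiplying by 3 years per growth lamina: 2543 × 3 = 7629 years. B's length ≈ 0.061 × 7629 = 465.4 mm.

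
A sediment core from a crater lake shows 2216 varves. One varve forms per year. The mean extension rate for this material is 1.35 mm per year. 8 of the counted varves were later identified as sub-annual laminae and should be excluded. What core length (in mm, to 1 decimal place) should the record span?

Adjusted count: 2216 − 8 = 2208 varves.
Length ≈ 1.35 × 2208 = 2980.8 mm.

2980.8 mm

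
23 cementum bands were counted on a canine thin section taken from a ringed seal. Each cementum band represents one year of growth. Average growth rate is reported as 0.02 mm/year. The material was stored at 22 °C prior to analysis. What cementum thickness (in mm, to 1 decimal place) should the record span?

23 years of growth are recorded.
Predicted length = 0.02 mm/year × 23 years = 0.5 mm.

0.5 mm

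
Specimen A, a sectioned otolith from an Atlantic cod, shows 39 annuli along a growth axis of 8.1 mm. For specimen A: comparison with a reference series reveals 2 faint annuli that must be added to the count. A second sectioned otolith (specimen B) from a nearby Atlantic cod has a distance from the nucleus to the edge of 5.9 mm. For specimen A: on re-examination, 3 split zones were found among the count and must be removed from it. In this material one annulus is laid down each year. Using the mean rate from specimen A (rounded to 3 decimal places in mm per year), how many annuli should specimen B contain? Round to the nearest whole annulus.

28 annuli

Specimen A: adjusted count: 39 − 3 + 2 = 38 annuli.
A: 8.1 mm over 38 years gives 8.1 / 38 ≈ 0.213 mm per year.
Specimen B: 5.9 mm / 0.213 mm per year = 27.70 years ≈ 28 annuli.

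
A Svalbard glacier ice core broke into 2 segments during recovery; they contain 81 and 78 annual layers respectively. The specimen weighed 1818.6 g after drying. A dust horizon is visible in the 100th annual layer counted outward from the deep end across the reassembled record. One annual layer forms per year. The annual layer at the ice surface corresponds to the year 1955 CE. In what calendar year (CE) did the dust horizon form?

Total annual layers = 81 + 78 = 159.
The dust horizon sits at annual layer 100 from the deep end, so 159 − 100 = 59 annual layers formed after it.
Counting back 59 years from 1955 CE places the dust horizon in 1955 − 59 = 1896 CE.

1896 CE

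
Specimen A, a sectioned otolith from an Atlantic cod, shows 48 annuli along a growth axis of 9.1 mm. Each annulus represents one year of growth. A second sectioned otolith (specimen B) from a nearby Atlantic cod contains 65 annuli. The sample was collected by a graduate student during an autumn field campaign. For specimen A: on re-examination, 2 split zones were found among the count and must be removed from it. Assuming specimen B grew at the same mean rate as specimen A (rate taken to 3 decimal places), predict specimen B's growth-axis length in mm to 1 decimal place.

Specimen A: adjusted count: 48 − 2 = 46 annuli.
A: Mean rate = 9.1 mm / 46 years ≈ 0.198 mm/yr.
B's length ≈ 0.198 × 65 = 12.9 mm.

12.9 mm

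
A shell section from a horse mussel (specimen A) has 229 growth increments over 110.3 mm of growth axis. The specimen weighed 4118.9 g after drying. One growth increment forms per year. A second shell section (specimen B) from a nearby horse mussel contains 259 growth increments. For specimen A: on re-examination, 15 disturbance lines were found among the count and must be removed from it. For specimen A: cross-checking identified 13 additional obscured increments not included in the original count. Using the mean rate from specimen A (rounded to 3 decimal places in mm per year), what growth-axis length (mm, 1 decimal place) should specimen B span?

125.9 mm

Specimen A: true growth increment count = 229 − 15 + 13 = 227.
A: Mean rate = 110.3 mm / 227 years ≈ 0.486 mm/yr.
Length of B = 0.486 × 259 = 125.9 mm.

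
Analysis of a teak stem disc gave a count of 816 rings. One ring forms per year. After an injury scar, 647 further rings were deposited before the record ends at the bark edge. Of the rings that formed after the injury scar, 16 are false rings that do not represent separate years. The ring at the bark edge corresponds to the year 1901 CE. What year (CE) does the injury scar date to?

There are 647 rings younger than the injury scar.
Excluding 16 false rings: 647 − 16 = 631.
1901 − 631 = 1270 CE.

1270 CE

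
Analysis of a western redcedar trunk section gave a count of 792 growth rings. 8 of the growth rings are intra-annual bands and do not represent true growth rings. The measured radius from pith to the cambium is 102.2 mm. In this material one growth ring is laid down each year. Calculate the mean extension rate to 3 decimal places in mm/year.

Adjusted count: 792 − 8 = 784 growth rings.
102.2 mm over 784 years gives 102.2 / 784 ≈ 0.130 mm/year.

0.130 mm/year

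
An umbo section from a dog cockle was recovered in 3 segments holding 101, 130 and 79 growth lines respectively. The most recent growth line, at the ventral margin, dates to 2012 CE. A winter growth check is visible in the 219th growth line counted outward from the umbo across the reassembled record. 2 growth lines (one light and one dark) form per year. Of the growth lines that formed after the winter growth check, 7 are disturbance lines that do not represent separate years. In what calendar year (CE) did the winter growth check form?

1970 CE

Total growth lines = 101 + 130 + 79 = 310.
310 − 219 = 91 growth lines lie beyond the winter growth check toward the ventral margin.
Excluding 7 false growth lines: 91 − 7 = 84.
84 growth lines at 2 per year is 84 / 2 = 42 years.
2012 − 42 = 1970 CE.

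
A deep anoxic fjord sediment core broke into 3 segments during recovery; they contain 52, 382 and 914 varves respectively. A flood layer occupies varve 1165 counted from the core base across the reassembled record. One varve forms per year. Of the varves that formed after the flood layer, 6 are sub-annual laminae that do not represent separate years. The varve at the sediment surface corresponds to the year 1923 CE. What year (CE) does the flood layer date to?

Total varves = 52 + 382 + 914 = 1348.
1348 − 1165 = 183 varves lie beyond the flood layer toward the sediment surface.
Removing the 6 false varves leaves 183 − 6 = 177 true varves beyond the flood layer.
Counting back 177 years from 1923 CE places the flood layer in 1923 − 177 = 1746 CE.

1746 CE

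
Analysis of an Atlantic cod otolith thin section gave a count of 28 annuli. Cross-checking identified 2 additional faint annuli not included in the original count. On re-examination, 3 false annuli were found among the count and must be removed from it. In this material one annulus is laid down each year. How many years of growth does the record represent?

After corrections the count is 28 − 3 + 2 = 27 annuli.
At one annulus per year, that is 27 years.

27 years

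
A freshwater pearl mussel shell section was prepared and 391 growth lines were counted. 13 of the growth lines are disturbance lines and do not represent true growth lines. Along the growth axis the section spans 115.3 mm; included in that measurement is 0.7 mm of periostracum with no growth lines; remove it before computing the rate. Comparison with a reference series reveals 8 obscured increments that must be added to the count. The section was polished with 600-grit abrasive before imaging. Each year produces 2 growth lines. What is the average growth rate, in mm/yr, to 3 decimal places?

0.594 mm/yr

After corrections the count is 391 − 13 + 8 = 386 growth lines.
With 2 growth lines per year, 386 / 2 = 193 years.
Removing the 0.7 mm offcut leaves 115.3 − 0.7 = 114.6 mm.
Mean rate = 114.6 mm / 193 years ≈ 0.594 mm/yr.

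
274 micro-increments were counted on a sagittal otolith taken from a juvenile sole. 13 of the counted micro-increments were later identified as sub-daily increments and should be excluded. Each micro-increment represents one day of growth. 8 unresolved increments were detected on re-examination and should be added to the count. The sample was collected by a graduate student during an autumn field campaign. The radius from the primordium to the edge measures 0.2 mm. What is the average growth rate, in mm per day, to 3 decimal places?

0.001 mm per day

Adjusted count: 274 − 13 + 8 = 269 micro-increments.
0.2 mm over 269 days gives 0.2 / 269 ≈ 0.001 mm per day.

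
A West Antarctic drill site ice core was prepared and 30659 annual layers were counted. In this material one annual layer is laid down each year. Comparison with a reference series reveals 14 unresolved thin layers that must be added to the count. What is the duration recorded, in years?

After corrections the count is 30659 + 14 = 30673 annual layers.
With a one-to-one annual layer periodicity this is 30673 years.

30673 yr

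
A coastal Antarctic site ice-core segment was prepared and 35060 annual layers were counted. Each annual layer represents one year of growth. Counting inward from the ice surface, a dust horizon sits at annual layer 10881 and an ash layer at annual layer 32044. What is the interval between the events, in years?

32044 − 10881 = 21163 annual layers lie between the two events.
That is 21163 years at one annual layer per year.

21163 years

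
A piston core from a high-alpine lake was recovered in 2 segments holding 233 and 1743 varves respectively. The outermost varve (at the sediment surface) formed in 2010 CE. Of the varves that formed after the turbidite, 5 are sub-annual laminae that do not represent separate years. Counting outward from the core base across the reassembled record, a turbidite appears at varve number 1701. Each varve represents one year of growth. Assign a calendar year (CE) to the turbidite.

1740 CE

Total varves = 233 + 1743 = 1976.
Between varve 1701 and the sediment surface there are 1976 − 1701 = 275 varves.
Excluding 5 false varves: 275 − 5 = 270.
Counting back 270 years from 2010 CE places the turbidite in 2010 − 270 = 1740 CE.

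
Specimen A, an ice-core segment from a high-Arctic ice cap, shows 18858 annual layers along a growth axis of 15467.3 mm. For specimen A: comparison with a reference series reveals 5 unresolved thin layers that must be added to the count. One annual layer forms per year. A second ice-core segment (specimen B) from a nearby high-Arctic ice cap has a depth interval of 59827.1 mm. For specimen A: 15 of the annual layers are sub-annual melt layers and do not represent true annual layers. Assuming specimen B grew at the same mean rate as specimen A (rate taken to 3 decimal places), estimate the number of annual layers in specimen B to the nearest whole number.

Specimen A: adjusted count: 18858 − 15 + 5 = 18848 annual layers.
A: Extension rate ≈ 15467.3 / 18848 = 0.821 mm/year.
Specimen B: 59827.1 mm / 0.821 mm per year = 72871.01 years ≈ 72871 annual layers.

72871 annual layers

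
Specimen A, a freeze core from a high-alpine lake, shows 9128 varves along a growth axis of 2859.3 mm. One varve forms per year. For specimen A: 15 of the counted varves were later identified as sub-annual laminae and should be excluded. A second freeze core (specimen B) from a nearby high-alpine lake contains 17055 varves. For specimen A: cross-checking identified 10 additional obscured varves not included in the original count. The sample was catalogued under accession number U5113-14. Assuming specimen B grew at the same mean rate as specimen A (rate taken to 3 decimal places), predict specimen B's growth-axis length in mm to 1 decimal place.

5338.2 mm

Specimen A: true varve count = 9128 − 15 + 10 = 9123.
A: Mean rate = 2859.3 mm / 9123 years ≈ 0.313 mm per year.
B's length ≈ 0.313 × 17055 = 5338.2 mm.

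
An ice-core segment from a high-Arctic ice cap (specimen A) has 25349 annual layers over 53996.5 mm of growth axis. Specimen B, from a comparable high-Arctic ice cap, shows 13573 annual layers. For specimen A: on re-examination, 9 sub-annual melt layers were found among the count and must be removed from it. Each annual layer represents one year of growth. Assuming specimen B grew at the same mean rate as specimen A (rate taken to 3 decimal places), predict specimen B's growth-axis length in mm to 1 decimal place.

Specimen A: true annual layer count = 25349 − 9 = 25340.
A: Mean rate = 53996.5 mm / 25340 years ≈ 2.131 mm/year.
For B, 2.131 mm/year × 13573 years = 28924.1 mm.

28924.1 mm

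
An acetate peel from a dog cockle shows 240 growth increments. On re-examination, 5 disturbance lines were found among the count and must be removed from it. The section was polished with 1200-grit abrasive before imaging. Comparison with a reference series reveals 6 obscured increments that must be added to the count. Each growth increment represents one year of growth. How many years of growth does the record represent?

241 years

True growth increment count = 240 − 5 + 6 = 241.
One growth increment per year makes the duration 241 years.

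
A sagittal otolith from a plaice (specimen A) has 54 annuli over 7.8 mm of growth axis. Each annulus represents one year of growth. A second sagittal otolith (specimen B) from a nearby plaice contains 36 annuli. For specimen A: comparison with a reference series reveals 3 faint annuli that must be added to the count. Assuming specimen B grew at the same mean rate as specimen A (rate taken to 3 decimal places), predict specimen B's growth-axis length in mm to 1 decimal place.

4.9 mm

Specimen A: true annulus count = 54 + 3 = 57.
A: Extension rate ≈ 7.8 / 57 = 0.137 mm/yr.
Length of B = 0.137 × 36 = 4.9 mm.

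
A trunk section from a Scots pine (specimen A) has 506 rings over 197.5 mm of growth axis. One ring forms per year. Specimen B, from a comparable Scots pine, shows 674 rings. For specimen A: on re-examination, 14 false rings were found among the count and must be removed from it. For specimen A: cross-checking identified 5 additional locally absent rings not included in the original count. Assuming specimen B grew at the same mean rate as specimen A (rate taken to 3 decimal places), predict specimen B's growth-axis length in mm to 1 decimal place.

Specimen A: correcting the raw count gives 506 − 14 + 5 = 497 true rings.
A: 197.5 mm over 497 years gives 197.5 / 497 ≈ 0.397 mm/yr.
B's length ≈ 0.397 × 674 = 267.6 mm.

267.6 mm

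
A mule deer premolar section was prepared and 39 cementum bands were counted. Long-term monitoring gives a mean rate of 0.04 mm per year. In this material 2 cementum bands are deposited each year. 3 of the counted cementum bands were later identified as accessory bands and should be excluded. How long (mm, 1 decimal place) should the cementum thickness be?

Correcting the raw count gives 39 − 3 = 36 true cementum bands.
Dividing by 2 cementum bands per year: 36 / 2 = 18 years.
Length ≈ 0.04 × 18 = 0.7 mm.

0.7 mm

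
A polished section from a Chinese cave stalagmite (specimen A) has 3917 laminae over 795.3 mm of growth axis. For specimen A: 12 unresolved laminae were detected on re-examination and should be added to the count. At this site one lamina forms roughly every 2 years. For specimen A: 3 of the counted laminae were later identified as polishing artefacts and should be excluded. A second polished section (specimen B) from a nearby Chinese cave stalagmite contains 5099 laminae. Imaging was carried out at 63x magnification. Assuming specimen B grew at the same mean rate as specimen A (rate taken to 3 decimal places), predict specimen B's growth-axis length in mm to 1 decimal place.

Specimen A: after corrections the count is 3917 − 3 + 12 = 3926 laminae.
Specimen A: multiplying by 2 years per lamina: 3926 × 2 = 7852 years.
A: 795.3 mm over 7852 years gives 795.3 / 7852 ≈ 0.101 mm per year.
Specimen B: multiplying by 2 years per lamina: 5099 × 2 = 10198 years. Length of B = 0.101 × 10198 = 1030.0 mm.

1030.0 mm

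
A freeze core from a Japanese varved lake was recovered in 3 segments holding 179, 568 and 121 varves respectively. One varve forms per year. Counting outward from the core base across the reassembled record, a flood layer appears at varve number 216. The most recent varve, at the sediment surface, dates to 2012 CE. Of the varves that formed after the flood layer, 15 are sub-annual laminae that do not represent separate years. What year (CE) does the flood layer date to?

Total varves = 179 + 568 + 121 = 868.
The flood layer sits at varve 216 from the core base, so 868 − 216 = 652 varves formed after it.
652 − 15 false = 637 true varves after the flood layer.
2012 − 637 = 1375 CE.

1375 CE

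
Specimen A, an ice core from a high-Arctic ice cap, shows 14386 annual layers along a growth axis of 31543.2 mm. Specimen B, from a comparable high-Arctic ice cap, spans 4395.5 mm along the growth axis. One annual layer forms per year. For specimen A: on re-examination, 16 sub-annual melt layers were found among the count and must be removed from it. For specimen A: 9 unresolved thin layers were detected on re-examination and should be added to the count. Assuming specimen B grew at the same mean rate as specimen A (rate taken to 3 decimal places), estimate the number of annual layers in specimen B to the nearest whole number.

Specimen A: adjusted count: 14386 − 16 + 9 = 14379 annual layers.
A: Extension rate ≈ 31543.2 / 14379 = 2.194 mm per year.
For B, 4395.5 / 2.194 = 2003.42 years ≈ 2003 annual layers.

2003 annual layers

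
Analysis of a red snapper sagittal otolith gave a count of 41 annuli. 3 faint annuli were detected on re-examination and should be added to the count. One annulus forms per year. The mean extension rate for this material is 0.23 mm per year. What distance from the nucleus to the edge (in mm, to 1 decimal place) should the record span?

10.1 mm

Adjusted count: 41 + 3 = 44 annuli.
44 years at 0.23 mm/year gives 0.23 × 44 = 10.1 mm.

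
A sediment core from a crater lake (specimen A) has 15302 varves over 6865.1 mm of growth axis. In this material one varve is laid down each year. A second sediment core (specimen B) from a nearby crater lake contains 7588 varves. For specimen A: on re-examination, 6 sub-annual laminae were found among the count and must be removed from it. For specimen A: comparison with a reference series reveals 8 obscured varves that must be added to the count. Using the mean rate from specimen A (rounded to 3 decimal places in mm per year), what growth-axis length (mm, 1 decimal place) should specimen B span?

Specimen A: adjusted count: 15302 − 6 + 8 = 15304 varves.
A: Extension rate ≈ 6865.1 / 15304 = 0.449 mm/year.
B's length ≈ 0.449 × 7588 = 3407.0 mm.

3407.0 mm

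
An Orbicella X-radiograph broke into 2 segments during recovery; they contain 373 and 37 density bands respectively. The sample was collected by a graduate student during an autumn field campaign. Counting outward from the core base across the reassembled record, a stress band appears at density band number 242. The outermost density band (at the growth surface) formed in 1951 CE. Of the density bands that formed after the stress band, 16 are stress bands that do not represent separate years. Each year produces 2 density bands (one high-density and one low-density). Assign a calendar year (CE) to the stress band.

Total density bands = 373 + 37 = 410.
The stress band sits at density band 242 from the core base, so 410 − 242 = 168 density bands formed after it.
Excluding 16 false density bands: 168 − 16 = 152.
152 density bands at 2 per year is 152 / 2 = 76 years.
Counting back 76 years from 1951 CE places the stress band in 1951 − 76 = 1875 CE.

1875 CE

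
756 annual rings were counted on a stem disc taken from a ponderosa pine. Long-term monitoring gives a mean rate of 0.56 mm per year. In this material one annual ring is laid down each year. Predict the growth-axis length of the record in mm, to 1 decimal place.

The record spans 756 years at 0.56 mm per year.
Length ≈ 0.56 × 756 = 423.4 mm.

423.4 mm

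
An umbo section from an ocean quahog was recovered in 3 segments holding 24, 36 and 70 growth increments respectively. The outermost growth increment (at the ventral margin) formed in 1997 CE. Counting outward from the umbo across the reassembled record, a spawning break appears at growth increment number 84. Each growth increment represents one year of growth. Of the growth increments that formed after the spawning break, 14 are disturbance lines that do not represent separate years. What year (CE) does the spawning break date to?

Total growth increments = 24 + 36 + 70 = 130.
130 − 84 = 46 growth increments lie beyond the spawning break toward the ventral margin.
Removing the 14 false growth increments leaves 46 − 14 = 32 true growth increments beyond the spawning break.
1997 − 32 = 1965 CE.

1965 CE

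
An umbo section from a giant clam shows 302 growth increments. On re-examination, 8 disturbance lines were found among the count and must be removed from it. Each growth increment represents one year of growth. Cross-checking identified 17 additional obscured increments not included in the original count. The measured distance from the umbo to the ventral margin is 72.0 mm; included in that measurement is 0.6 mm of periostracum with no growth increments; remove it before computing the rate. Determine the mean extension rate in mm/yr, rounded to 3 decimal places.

Correcting the raw count gives 302 − 8 + 17 = 311 true growth increments.
Net length = 72.0 − 0.6 = 71.4 mm.
71.4 mm over 311 years gives 71.4 / 311 ≈ 0.230 mm/yr.

0.230 mm/yr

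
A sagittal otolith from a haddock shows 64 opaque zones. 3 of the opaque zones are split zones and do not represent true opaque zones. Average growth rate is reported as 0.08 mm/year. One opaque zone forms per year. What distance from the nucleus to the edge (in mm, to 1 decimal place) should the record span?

4.9 mm

Adjusted count: 64 − 3 = 61 opaque zones.
61 years at 0.08 mm/year gives 0.08 × 61 = 4.9 mm.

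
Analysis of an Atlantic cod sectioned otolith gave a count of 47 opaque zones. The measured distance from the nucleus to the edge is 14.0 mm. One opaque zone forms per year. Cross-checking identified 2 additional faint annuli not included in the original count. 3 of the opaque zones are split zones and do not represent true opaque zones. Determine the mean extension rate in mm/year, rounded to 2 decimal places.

0.30 mm/year

Correcting the raw count gives 47 − 3 + 2 = 46 true opaque zones.
Extension rate ≈ 14.0 / 46 = 0.30 mm/year.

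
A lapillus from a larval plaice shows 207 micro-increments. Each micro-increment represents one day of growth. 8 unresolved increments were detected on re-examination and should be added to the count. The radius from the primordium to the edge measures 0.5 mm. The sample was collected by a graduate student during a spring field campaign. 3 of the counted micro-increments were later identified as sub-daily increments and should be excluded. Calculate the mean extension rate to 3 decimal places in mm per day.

True micro-increment count = 207 − 3 + 8 = 212.
Mean rate = 0.5 mm / 212 days ≈ 0.002 mm per day.

0.002 mm per day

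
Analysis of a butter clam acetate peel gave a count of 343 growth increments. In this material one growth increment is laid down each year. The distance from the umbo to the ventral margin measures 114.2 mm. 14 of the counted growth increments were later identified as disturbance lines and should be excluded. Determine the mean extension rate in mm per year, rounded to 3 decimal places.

Adjusted count: 343 − 14 = 329 growth increments.
114.2 mm over 329 years gives 114.2 / 329 ≈ 0.347 mm per year.

0.347 mm per year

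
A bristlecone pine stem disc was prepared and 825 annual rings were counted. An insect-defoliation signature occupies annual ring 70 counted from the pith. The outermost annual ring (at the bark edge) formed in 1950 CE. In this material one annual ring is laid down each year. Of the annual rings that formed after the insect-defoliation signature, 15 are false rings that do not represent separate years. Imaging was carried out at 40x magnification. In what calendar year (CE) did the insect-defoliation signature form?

Between annual ring 70 and the bark edge there are 825 − 70 = 755 annual rings.
755 − 15 false = 740 true annual rings after the insect-defoliation signature.
The annual ring at the bark edge is 1950 CE, so the insect-defoliation signature dates to 1950 − 740 = 1210 CE.

1210 CE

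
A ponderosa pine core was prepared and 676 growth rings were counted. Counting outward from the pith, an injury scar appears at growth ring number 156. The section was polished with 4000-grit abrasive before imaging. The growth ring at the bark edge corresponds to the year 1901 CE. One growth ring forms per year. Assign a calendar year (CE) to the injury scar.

1381 CE

Between growth ring 156 and the bark edge there are 676 − 156 = 520 growth rings.
Counting back 520 years from 1901 CE places the injury scar in 1901 − 520 = 1381 CE.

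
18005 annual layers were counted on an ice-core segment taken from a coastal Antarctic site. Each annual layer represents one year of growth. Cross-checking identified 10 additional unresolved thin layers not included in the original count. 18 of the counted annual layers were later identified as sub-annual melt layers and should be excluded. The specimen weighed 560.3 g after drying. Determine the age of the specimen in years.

17997 years

Correcting the raw count gives 18005 − 18 + 10 = 17997 true annual layers.
One annual layer per year makes the duration 17997 years.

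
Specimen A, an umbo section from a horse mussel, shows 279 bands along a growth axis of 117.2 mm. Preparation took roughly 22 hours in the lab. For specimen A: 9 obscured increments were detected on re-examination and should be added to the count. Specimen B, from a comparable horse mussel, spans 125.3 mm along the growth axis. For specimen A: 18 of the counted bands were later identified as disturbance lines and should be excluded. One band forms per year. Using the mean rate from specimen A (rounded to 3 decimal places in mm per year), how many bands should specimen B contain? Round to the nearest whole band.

289 bands

Specimen A: correcting the raw count gives 279 − 18 + 9 = 270 true bands.
A: 117.2 mm over 270 years gives 117.2 / 270 ≈ 0.434 mm/yr.
Specimen B: 125.3 mm / 0.434 mm per year = 288.71 years ≈ 289 bands.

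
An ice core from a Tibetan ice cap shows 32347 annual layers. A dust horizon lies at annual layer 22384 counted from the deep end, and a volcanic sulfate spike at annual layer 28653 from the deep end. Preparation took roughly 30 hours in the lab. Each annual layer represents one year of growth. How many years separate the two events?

6269 yr

28653 − 22384 = 6269 annual layers lie between the two events.
One annual layer per year makes the interval 6269 years.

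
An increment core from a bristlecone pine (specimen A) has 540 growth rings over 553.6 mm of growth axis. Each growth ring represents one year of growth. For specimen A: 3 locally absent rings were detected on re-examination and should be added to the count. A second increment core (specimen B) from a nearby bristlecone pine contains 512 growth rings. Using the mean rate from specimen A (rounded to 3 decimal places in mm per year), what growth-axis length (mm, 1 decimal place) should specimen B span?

522.2 mm

Specimen A: correcting the raw count gives 540 + 3 = 543 true growth rings.
A: 553.6 mm over 543 years gives 553.6 / 543 ≈ 1.020 mm/yr.
B's length ≈ 1.020 × 512 = 522.2 mm.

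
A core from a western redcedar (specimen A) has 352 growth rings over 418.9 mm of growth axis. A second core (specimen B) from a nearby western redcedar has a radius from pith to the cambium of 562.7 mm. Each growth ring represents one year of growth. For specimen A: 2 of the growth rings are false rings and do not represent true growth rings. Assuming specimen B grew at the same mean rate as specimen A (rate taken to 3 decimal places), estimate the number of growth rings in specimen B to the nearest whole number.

Specimen A: true growth ring count = 352 − 2 = 350.
A: Extension rate ≈ 418.9 / 350 = 1.197 mm/yr.
B spans 562.7 / 1.197 = 470.09 years ≈ 470 growth rings.

470 growth rings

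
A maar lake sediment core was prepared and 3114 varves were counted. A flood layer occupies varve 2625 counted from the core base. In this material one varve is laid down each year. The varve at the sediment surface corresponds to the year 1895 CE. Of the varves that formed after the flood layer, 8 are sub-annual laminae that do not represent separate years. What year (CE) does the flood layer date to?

1414 CE

Between varve 2625 and the sediment surface there are 3114 − 2625 = 489 varves.
Removing the 8 false varves leaves 489 − 8 = 481 true varves beyond the flood layer.
The varve at the sediment surface is 1895 CE, so the flood layer dates to 1895 − 481 = 1414 CE.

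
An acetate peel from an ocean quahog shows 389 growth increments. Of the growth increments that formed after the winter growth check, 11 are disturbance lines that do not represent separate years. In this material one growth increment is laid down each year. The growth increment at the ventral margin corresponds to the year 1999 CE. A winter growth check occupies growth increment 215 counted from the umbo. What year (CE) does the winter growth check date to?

Between growth increment 215 and the ventral margin there are 389 − 215 = 174 growth increments.
Removing the 11 false growth increments leaves 174 − 11 = 163 true growth increments beyond the winter growth check.
Counting back 163 years from 1999 CE places the winter growth check in 1999 − 163 = 1836 CE.

1836 CE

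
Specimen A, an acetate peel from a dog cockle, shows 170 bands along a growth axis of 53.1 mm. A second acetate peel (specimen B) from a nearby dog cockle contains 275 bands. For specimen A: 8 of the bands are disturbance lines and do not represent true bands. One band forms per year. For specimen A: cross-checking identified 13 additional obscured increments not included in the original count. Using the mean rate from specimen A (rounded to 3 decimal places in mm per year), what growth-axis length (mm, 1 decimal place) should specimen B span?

Specimen A: adjusted count: 170 − 8 + 13 = 175 bands.
A: Mean rate = 53.1 mm / 175 years ≈ 0.303 mm/year.
B's length ≈ 0.303 × 275 = 83.3 mm.

83.3 mm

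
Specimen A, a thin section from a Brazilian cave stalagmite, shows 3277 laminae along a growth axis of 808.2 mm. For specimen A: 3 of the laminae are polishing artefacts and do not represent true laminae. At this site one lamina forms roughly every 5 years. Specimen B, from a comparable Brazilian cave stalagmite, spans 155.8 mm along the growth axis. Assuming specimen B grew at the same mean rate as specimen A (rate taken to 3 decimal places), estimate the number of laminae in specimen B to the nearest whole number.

Specimen A: true lamina count = 3277 − 3 = 3274.
Specimen A: 3274 laminae at 5 years each span 3274 × 5 = 16370 years.
A: 808.2 mm over 16370 years gives 808.2 / 16370 ≈ 0.049 mm per year.
B spans 155.8 / 0.049 = 3179.59 years; at 5 years per lamina that is 3179.59 / 5 ≈ 636 laminae.

636 laminae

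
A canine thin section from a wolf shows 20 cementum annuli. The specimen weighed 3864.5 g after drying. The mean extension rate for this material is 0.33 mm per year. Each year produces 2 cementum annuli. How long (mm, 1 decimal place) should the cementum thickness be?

3.3 mm

Dividing by 2 cementum annuli per year: 20 / 2 = 10 years.
Predicted length = 0.33 mm/year × 10 years = 3.3 mm.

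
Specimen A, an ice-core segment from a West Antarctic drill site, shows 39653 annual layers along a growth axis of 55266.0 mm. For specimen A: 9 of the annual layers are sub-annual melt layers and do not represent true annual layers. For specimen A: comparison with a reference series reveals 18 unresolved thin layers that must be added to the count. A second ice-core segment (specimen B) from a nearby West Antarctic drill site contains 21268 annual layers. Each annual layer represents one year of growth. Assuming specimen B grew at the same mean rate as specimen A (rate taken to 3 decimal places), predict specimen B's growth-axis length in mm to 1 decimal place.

29626.3 mm

Specimen A: adjusted count: 39653 − 9 + 18 = 39662 annual layers.
A: 55266.0 mm over 39662 years gives 55266.0 / 39662 ≈ 1.393 mm/yr.
For B, 1.393 mm/year × 21268 years = 29626.3 mm.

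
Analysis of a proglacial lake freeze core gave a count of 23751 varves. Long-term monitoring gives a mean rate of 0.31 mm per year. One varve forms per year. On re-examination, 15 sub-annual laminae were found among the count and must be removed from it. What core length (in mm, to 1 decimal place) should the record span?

Correcting the raw count gives 23751 − 15 = 23736 true varves.
23736 years at 0.31 mm/year gives 0.31 × 23736 = 7358.2 mm.

7358.2 mm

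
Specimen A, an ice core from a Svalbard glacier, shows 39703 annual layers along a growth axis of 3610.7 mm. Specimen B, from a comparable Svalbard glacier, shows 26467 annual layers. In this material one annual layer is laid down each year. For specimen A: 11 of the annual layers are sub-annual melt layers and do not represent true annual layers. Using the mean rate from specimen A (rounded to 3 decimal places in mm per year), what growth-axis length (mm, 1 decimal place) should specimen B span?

2408.5 mm

Specimen A: true annual layer count = 39703 − 11 = 39692.
A: Extension rate ≈ 3610.7 / 39692 = 0.091 mm/year.
B's length ≈ 0.091 × 26467 = 2408.5 mm.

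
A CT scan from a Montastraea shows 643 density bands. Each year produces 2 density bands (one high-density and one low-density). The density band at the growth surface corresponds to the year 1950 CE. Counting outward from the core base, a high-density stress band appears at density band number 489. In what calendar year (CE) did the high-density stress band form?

643 − 489 = 154 density bands lie beyond the high-density stress band toward the growth surface.
With 2 density bands per year, 154 / 2 = 77 years.
1950 − 77 = 1873 CE.

1873 CE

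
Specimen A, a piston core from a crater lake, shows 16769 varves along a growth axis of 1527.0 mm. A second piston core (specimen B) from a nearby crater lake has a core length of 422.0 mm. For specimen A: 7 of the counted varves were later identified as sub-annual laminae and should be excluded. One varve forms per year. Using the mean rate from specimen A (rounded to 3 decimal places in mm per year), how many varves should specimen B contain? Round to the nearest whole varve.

4637 varves

Specimen A: after corrections the count is 16769 − 7 = 16762 varves.
A: 1527.0 mm over 16762 years gives 1527.0 / 16762 ≈ 0.091 mm/year.
B spans 422.0 / 0.091 = 4637.36 years ≈ 4637 varves.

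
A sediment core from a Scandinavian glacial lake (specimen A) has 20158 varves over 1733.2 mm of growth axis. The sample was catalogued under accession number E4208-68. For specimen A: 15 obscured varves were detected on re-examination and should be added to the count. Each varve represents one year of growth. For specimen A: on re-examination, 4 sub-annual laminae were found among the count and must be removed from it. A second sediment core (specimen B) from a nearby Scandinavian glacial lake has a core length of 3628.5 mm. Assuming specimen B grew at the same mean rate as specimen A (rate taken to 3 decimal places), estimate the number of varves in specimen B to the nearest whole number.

42192 varves

Specimen A: correcting the raw count gives 20158 − 4 + 15 = 20169 true varves.
A: 1733.2 mm over 20169 years gives 1733.2 / 20169 ≈ 0.086 mm/year.
Specimen B: 3628.5 mm / 0.086 mm per year = 42191.86 years ≈ 42192 varves.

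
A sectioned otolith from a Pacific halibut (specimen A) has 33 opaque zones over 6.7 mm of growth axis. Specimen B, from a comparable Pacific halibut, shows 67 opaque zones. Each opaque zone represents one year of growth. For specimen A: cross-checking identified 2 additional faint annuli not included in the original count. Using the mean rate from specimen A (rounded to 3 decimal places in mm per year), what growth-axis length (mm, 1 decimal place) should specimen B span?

Specimen A: adjusted count: 33 + 2 = 35 opaque zones.
A: Extension rate ≈ 6.7 / 35 = 0.191 mm per year.
Length of B = 0.191 × 67 = 12.8 mm.

12.8 mm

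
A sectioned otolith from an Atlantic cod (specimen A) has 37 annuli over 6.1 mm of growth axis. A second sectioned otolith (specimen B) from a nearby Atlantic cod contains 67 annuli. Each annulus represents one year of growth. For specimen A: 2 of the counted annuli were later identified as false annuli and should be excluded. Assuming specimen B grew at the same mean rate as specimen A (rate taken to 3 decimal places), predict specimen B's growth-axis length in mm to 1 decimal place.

Specimen A: correcting the raw count gives 37 − 2 = 35 true annuli.
A: Mean rate = 6.1 mm / 35 years ≈ 0.174 mm/yr.
Length of B = 0.174 × 67 = 11.7 mm.

11.7 mm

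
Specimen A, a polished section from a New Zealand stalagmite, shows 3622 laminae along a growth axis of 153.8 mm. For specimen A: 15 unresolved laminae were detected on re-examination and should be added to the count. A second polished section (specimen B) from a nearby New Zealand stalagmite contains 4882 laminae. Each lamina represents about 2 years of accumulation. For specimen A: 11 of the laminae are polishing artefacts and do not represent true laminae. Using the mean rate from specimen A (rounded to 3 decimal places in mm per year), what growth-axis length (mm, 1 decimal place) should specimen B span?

Specimen A: after corrections the count is 3622 − 11 + 15 = 3626 laminae.
Specimen A: multiplying by 2 years per lamina: 3626 × 2 = 7252 years.
A: Mean rate = 153.8 mm / 7252 years ≈ 0.021 mm/year.
Specimen B: 4882 laminae at 2 years each span 4882 × 2 = 9764 years. For B, 0.021 mm/year × 9764 years = 205.0 mm.

205.0 mm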